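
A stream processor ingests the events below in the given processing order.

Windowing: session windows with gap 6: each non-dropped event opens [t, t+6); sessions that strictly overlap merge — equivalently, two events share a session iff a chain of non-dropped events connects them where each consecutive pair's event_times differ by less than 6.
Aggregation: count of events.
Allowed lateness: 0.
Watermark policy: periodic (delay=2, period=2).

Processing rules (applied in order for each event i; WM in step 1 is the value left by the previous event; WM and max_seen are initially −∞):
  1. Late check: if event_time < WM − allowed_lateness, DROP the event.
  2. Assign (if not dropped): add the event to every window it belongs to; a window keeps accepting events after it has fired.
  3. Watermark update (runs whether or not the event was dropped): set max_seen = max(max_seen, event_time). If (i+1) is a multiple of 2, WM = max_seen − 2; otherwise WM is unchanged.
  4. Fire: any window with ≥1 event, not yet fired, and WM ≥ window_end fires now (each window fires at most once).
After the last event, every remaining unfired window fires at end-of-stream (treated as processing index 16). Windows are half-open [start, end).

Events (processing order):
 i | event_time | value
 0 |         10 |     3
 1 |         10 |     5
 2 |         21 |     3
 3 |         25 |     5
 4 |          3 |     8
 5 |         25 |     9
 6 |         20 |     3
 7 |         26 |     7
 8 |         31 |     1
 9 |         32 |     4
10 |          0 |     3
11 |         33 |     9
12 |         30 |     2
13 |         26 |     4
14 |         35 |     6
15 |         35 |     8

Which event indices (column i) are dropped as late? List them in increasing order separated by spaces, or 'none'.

4 6 10 12 13

i=0 t=10 v=3: → [10,16); WM=−∞
i=1 t=10 v=5: → [10,16); WM=8
i=2 t=21 v=3: → [21,27); WM=8
i=3 t=25 v=5: → [21,31); WM=23
i=4 t=3 v=8: DROP (t<23-0); WM=23
i=5 t=25 v=9: → [21,31); WM=23
i=6 t=20 v=3: DROP (t<23-0); WM=23
i=7 t=26 v=7: → [21,32); WM=24
i=8 t=31 v=1: → [21,37); WM=24
i=9 t=32 v=4: → [21,38); WM=30
i=10 t=0 v=3: DROP (t<30-0); WM=30
i=11 t=33 v=9: → [21,39); WM=31
i=12 t=30 v=2: DROP (t<31-0); WM=31
i=13 t=26 v=4: DROP (t<31-0); WM=31
i=14 t=35 v=6: → [21,41); WM=31
i=15 t=35 v=8: → [21,41); WM=33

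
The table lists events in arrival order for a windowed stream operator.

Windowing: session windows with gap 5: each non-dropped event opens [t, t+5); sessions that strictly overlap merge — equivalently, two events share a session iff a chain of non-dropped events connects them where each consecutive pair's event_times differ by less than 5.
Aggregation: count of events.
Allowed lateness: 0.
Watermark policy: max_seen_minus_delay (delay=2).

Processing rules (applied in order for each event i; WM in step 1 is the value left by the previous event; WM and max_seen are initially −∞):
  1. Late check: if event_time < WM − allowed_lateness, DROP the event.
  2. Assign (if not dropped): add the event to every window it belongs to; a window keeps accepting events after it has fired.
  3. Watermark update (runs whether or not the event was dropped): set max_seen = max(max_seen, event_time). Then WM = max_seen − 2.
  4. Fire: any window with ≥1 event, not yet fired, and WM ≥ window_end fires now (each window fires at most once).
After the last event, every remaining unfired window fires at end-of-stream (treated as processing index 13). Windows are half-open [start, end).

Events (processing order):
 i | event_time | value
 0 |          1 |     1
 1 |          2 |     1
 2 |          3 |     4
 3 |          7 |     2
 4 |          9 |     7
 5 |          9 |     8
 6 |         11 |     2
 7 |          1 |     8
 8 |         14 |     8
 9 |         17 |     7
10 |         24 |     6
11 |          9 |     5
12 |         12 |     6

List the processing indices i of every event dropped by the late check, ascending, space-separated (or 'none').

7 11 12

i=0 t=1 v=1: → [1,6); WM=-1
i=1 t=2 v=1: → [1,7); WM=0
i=2 t=3 v=4: → [1,8); WM=1
i=3 t=7 v=2: → [1,12); WM=5
i=4 t=9 v=7: → [1,14); WM=7
i=5 t=9 v=8: → [1,14); WM=7
i=6 t=11 v=2: → [1,16); WM=9
i=7 t=1 v=8: DROP (t<9-0); WM=9
i=8 t=14 v=8: → [1,19); WM=12
i=9 t=17 v=7: → [1,22); WM=15
i=10 t=24 v=6: → [24,29); WM=22
i=11 t=9 v=5: DROP (t<22-0); WM=22
i=12 t=12 v=6: DROP (t<22-0); WM=22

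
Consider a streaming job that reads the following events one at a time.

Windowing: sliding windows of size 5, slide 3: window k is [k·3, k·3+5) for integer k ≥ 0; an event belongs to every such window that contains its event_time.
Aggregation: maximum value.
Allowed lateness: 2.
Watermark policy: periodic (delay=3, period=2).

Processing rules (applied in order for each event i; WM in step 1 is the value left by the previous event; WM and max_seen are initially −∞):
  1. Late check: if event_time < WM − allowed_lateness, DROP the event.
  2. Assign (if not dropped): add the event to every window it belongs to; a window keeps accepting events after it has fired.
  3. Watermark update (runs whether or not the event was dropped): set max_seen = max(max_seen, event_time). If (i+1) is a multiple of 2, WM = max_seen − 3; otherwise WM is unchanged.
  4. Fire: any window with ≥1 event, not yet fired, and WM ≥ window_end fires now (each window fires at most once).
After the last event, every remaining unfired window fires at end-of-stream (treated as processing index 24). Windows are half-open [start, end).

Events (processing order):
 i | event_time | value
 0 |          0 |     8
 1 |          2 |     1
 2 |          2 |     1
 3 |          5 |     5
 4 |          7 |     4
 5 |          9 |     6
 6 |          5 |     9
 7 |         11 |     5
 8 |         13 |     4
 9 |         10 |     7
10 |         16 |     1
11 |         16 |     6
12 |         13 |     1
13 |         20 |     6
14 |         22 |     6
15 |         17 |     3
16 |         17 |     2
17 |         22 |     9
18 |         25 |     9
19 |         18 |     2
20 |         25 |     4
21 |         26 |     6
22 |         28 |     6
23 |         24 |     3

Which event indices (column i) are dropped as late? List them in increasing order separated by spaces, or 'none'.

none

i=0 t=0 v=8: → [0,5); WM=−∞
i=1 t=2 v=1: → [0,5); WM=-1
i=2 t=2 v=1: → [0,5); WM=-1
i=3 t=5 v=5: → [3,8); WM=2
i=4 t=7 v=4: → [6,11),[3,8); WM=2
i=5 t=9 v=6: → [9,14),[6,11); WM=6; [0,5) fires=8
i=6 t=5 v=9: → [3,8); WM=6
i=7 t=11 v=5: → [9,14); WM=8; [3,8) fires=9
i=8 t=13 v=4: → [12,17),[9,14); WM=8
i=9 t=10 v=7: → [9,14),[6,11); WM=10
i=10 t=16 v=1: → [15,20),[12,17); WM=10
i=11 t=16 v=6: → [15,20),[12,17); WM=13; [6,11) fires=7
i=12 t=13 v=1: → [12,17),[9,14); WM=13
i=13 t=20 v=6: → [18,23); WM=17; [9,14) fires=7 [12,17) fires=6
i=14 t=22 v=6: → [21,26),[18,23); WM=17
i=15 t=17 v=3: → [15,20); WM=19
i=16 t=17 v=2: → [15,20); WM=19
i=17 t=22 v=9: → [21,26),[18,23); WM=19
i=18 t=25 v=9: → [24,29),[21,26); WM=19
i=19 t=18 v=2: → [18,23),[15,20); WM=22; [15,20) fires=6
i=20 t=25 v=4: → [24,29),[21,26); WM=22
i=21 t=26 v=6: → [24,29); WM=23; [18,23) fires=9
i=22 t=28 v=6: → [27,32),[24,29); WM=23
i=23 t=24 v=3: → [24,29),[21,26); WM=25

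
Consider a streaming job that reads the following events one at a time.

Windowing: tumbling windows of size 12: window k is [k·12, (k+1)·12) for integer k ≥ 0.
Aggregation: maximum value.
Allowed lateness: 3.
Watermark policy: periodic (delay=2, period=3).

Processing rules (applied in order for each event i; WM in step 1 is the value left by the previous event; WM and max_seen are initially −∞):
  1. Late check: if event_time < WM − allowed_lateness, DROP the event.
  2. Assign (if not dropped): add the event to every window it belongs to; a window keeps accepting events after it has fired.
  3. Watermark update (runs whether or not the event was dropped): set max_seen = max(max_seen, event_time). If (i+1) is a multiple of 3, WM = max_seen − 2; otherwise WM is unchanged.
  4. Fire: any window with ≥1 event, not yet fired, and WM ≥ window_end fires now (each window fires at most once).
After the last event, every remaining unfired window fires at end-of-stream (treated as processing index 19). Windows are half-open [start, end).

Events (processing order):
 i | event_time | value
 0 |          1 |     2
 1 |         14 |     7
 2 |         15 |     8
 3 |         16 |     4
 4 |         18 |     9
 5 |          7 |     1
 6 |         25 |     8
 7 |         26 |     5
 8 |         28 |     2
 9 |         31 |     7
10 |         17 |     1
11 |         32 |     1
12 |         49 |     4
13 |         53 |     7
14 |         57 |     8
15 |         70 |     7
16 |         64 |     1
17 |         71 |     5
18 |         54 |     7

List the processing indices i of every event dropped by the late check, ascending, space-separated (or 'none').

i=0 t=1 v=2: → [0,12); WM=−∞
i=1 t=14 v=7: → [12,24); WM=−∞
i=2 t=15 v=8: → [12,24); WM=13; [0,12) fires=2
i=3 t=16 v=4: → [12,24); WM=13
i=4 t=18 v=9: → [12,24); WM=13
i=5 t=7 v=1: DROP (t<13-3); WM=16
i=6 t=25 v=8: → [24,36); WM=16
i=7 t=26 v=5: → [24,36); WM=16
i=8 t=28 v=2: → [24,36); WM=26; [12,24) fires=9
i=9 t=31 v=7: → [24,36); WM=26
i=10 t=17 v=1: DROP (t<26-3); WM=26
i=11 t=32 v=1: → [24,36); WM=30
i=12 t=49 v=4: → [48,60); WM=30
i=13 t=53 v=7: → [48,60); WM=30
i=14 t=57 v=8: → [48,60); WM=55; [24,36) fires=8
i=15 t=70 v=7: → [60,72); WM=55
i=16 t=64 v=1: → [60,72); WM=55
i=17 t=71 v=5: → [60,72); WM=69; [48,60) fires=8
i=18 t=54 v=7: DROP (t<69-3); WM=69

5 10 18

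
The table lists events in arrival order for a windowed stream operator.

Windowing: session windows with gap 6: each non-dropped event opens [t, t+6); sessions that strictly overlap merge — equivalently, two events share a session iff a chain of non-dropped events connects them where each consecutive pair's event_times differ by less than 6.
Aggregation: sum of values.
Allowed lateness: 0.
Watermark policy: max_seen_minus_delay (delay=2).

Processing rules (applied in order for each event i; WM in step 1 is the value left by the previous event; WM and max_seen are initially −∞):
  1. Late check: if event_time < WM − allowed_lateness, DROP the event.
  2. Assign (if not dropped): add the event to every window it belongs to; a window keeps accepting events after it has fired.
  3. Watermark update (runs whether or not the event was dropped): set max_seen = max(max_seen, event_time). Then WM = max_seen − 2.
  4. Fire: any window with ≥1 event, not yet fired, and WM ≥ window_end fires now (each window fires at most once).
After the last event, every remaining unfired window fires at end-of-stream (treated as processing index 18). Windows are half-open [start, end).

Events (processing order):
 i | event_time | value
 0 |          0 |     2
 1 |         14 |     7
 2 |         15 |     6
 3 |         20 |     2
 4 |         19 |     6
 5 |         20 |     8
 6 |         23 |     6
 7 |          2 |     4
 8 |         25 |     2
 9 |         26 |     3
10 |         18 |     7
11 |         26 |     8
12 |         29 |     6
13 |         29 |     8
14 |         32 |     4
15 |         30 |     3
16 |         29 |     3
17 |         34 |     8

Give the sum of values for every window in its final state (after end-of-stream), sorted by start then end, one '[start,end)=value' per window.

i=0 t=0 v=2: → [0,6); WM=-2
i=1 t=14 v=7: → [14,20); WM=12
i=2 t=15 v=6: → [14,21); WM=13
i=3 t=20 v=2: → [14,26); WM=18
i=4 t=19 v=6: → [14,26); WM=18
i=5 t=20 v=8: → [14,26); WM=18
i=6 t=23 v=6: → [14,29); WM=21
i=7 t=2 v=4: DROP (t<21-0); WM=21
i=8 t=25 v=2: → [14,31); WM=23
i=9 t=26 v=3: → [14,32); WM=24
i=10 t=18 v=7: DROP (t<24-0); WM=24
i=11 t=26 v=8: → [14,32); WM=24
i=12 t=29 v=6: → [14,35); WM=27
i=13 t=29 v=8: → [14,35); WM=27
i=14 t=32 v=4: → [14,38); WM=30
i=15 t=30 v=3: → [14,38); WM=30
i=16 t=29 v=3: DROP (t<30-0); WM=30
i=17 t=34 v=8: → [14,40); WM=32

[0,6)=2 [14,40)=77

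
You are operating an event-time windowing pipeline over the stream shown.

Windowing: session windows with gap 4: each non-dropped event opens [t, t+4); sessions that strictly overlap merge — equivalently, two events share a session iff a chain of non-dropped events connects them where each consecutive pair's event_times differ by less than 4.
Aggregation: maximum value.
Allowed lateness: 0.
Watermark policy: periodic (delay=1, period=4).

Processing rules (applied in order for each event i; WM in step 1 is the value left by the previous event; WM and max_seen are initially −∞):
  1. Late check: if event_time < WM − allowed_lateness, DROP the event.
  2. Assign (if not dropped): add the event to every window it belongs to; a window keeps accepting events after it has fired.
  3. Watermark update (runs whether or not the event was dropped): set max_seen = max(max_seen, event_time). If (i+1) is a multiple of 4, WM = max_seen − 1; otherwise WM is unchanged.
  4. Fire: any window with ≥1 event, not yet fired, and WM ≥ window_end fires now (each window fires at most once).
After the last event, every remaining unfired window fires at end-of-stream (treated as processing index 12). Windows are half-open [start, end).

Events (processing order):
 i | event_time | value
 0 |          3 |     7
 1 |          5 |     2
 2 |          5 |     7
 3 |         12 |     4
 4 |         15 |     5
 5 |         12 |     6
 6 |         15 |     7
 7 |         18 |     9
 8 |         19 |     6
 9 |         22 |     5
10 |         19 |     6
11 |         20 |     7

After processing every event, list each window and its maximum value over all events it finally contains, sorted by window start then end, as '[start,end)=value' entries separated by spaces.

i=0 t=3 v=7: → [3,7); WM=−∞
i=1 t=5 v=2: → [3,9); WM=−∞
i=2 t=5 v=7: → [3,9); WM=−∞
i=3 t=12 v=4: → [12,16); WM=11
i=4 t=15 v=5: → [12,19); WM=11
i=5 t=12 v=6: → [12,19); WM=11
i=6 t=15 v=7: → [12,19); WM=11
i=7 t=18 v=9: → [12,22); WM=17
i=8 t=19 v=6: → [12,23); WM=17
i=9 t=22 v=5: → [12,26); WM=17
i=10 t=19 v=6: → [12,26); WM=17
i=11 t=20 v=7: → [12,26); WM=21

[3,9)=7 [12,26)=9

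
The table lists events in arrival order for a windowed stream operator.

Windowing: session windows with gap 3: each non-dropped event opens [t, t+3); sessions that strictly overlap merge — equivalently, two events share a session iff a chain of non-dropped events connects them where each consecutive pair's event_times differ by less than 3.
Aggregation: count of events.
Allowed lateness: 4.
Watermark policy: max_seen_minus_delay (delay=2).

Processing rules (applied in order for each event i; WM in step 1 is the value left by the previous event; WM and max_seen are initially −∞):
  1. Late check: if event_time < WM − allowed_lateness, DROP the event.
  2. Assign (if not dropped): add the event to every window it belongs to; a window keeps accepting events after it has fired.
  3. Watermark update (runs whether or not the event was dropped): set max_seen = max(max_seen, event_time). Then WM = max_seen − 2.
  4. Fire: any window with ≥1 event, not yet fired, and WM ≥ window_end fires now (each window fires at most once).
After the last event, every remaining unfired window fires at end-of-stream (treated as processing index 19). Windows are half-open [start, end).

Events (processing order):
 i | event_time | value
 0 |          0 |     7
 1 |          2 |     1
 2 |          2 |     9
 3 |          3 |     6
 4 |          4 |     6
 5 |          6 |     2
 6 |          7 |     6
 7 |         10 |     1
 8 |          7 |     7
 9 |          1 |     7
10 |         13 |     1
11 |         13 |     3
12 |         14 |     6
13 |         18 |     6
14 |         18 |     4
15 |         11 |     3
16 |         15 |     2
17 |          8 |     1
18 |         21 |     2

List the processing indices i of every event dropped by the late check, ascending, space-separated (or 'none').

i=0 t=0 v=7: → [0,3); WM=-2
i=1 t=2 v=1: → [0,5); WM=0
i=2 t=2 v=9: → [0,5); WM=0
i=3 t=3 v=6: → [0,6); WM=1
i=4 t=4 v=6: → [0,7); WM=2
i=5 t=6 v=2: → [0,9); WM=4
i=6 t=7 v=6: → [0,10); WM=5
i=7 t=10 v=1: → [10,13); WM=8
i=8 t=7 v=7: → [0,10); WM=8
i=9 t=1 v=7: DROP (t<8-4); WM=8
i=10 t=13 v=1: → [13,16); WM=11
i=11 t=13 v=3: → [13,16); WM=11
i=12 t=14 v=6: → [13,17); WM=12
i=13 t=18 v=6: → [18,21); WM=16
i=14 t=18 v=4: → [18,21); WM=16
i=15 t=11 v=3: DROP (t<16-4); WM=16
i=16 t=15 v=2: → [13,18); WM=16
i=17 t=8 v=1: DROP (t<16-4); WM=16
i=18 t=21 v=2: → [21,24); WM=19

9 15 17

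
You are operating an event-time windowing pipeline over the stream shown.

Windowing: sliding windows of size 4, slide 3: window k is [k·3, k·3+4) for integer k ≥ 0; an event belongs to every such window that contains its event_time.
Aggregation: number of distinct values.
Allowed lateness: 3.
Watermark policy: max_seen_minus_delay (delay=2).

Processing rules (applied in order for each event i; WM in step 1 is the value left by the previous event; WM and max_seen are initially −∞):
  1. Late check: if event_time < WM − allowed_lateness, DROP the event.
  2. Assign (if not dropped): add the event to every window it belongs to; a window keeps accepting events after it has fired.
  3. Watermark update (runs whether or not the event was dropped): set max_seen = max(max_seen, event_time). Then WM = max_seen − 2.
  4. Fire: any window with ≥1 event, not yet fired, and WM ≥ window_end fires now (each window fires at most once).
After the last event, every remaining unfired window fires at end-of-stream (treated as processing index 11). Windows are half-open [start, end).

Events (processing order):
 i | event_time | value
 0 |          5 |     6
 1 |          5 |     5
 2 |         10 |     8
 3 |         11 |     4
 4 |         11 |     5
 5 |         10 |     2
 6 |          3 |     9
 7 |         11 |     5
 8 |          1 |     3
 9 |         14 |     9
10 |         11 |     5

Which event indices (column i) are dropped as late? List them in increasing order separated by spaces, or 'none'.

6 8

i=0 t=5 v=6: → [3,7); WM=3
i=1 t=5 v=5: → [3,7); WM=3
i=2 t=10 v=8: → [9,13); WM=8; [3,7) fires=2
i=3 t=11 v=4: → [9,13); WM=9
i=4 t=11 v=5: → [9,13); WM=9
i=5 t=10 v=2: → [9,13); WM=9
i=6 t=3 v=9: DROP (t<9-3); WM=9
i=7 t=11 v=5: → [9,13); WM=9
i=8 t=1 v=3: DROP (t<9-3); WM=9
i=9 t=14 v=9: → [12,16); WM=12
i=10 t=11 v=5: → [9,13); WM=12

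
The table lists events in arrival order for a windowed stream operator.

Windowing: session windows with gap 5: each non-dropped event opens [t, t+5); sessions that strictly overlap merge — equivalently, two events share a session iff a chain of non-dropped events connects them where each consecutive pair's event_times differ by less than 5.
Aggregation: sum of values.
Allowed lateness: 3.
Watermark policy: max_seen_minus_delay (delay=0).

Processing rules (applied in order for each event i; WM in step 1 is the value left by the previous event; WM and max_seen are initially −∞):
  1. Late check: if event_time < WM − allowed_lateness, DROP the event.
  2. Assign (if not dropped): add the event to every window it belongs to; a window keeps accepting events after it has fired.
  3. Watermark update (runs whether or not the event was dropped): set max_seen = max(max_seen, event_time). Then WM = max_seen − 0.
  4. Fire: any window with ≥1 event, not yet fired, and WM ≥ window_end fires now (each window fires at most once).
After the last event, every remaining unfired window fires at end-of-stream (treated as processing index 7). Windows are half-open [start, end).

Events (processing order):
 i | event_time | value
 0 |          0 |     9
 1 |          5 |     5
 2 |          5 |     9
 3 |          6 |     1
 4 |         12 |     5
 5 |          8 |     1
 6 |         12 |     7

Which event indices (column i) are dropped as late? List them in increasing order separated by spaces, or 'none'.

i=0 t=0 v=9: → [0,5); WM=0
i=1 t=5 v=5: → [5,10); WM=5
i=2 t=5 v=9: → [5,10); WM=5
i=3 t=6 v=1: → [5,11); WM=6
i=4 t=12 v=5: → [12,17); WM=12
i=5 t=8 v=1: DROP (t<12-3); WM=12
i=6 t=12 v=7: → [12,17); WM=12

5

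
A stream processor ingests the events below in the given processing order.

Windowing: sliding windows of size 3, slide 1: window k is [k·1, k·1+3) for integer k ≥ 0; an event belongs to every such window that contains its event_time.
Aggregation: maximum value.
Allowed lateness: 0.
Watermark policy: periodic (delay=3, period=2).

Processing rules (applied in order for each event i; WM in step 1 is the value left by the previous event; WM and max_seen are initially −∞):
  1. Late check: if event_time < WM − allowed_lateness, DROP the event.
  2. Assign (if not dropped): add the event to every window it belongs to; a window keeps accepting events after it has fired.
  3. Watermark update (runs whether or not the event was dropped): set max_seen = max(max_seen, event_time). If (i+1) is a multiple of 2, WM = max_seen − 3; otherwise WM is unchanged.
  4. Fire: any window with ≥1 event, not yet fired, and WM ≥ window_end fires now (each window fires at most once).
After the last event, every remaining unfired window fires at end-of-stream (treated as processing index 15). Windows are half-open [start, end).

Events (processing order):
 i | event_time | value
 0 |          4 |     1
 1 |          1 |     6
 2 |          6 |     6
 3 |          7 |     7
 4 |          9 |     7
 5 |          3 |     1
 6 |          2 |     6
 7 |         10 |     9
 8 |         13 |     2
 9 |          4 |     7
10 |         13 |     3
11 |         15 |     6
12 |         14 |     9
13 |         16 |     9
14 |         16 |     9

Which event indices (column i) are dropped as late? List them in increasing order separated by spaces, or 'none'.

i=0 t=4 v=1: → [4,7),[3,6),[2,5); WM=−∞
i=1 t=1 v=6: → [1,4),[0,3); WM=1
i=2 t=6 v=6: → [6,9),[5,8),[4,7); WM=1
i=3 t=7 v=7: → [7,10),[6,9),[5,8); WM=4; [0,3) fires=6 [1,4) fires=6
i=4 t=9 v=7: → [9,12),[8,11),[7,10); WM=4
i=5 t=3 v=1: DROP (t<4-0); WM=6; [2,5) fires=1 [3,6) fires=1
i=6 t=2 v=6: DROP (t<6-0); WM=6
i=7 t=10 v=9: → [10,13),[9,12),[8,11); WM=7; [4,7) fires=6
i=8 t=13 v=2: → [13,16),[12,15),[11,14); WM=7
i=9 t=4 v=7: DROP (t<7-0); WM=10; [5,8) fires=7 [6,9) fires=7 [7,10) fires=7
i=10 t=13 v=3: → [13,16),[12,15),[11,14); WM=10
i=11 t=15 v=6: → [15,18),[14,17),[13,16); WM=12; [8,11) fires=9 [9,12) fires=9
i=12 t=14 v=9: → [14,17),[13,16),[12,15); WM=12
i=13 t=16 v=9: → [16,19),[15,18),[14,17); WM=13; [10,13) fires=9
i=14 t=16 v=9: → [16,19),[15,18),[14,17); WM=13

5 6 9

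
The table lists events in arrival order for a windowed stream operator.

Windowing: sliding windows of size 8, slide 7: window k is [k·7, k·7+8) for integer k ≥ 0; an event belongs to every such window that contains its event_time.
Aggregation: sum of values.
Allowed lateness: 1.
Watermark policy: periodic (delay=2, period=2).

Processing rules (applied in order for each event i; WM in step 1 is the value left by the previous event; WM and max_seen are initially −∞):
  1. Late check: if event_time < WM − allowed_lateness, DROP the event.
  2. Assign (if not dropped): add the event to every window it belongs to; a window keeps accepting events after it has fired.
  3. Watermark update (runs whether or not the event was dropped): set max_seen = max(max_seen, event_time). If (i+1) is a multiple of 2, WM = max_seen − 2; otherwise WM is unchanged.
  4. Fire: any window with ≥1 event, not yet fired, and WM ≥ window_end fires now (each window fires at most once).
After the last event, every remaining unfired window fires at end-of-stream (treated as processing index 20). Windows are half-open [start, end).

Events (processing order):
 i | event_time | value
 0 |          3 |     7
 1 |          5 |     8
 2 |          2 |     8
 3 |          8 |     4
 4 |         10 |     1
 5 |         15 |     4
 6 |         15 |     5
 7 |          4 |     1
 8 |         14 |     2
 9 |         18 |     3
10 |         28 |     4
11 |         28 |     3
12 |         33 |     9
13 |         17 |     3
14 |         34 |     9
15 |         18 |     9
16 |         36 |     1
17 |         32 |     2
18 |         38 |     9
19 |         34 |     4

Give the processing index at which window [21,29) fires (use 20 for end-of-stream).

13

i=0 t=3 v=7: → [0,8); WM=−∞
i=1 t=5 v=8: → [0,8); WM=3
i=2 t=2 v=8: → [0,8); WM=3
i=3 t=8 v=4: → [7,15); WM=6
i=4 t=10 v=1: → [7,15); WM=6
i=5 t=15 v=4: → [14,22); WM=13; [0,8) fires=23
i=6 t=15 v=5: → [14,22); WM=13
i=7 t=4 v=1: DROP (t<13-1); WM=13
i=8 t=14 v=2: → [14,22),[7,15); WM=13
i=9 t=18 v=3: → [14,22); WM=16; [7,15) fires=7
i=10 t=28 v=4: → [28,36),[21,29); WM=16
i=11 t=28 v=3: → [28,36),[21,29); WM=26; [14,22) fires=14
i=12 t=33 v=9: → [28,36); WM=26
i=13 t=17 v=3: DROP (t<26-1); WM=31; [21,29) fires=7
i=14 t=34 v=9: → [28,36); WM=31
i=15 t=18 v=9: DROP (t<31-1); WM=32
i=16 t=36 v=1: → [35,43); WM=32
i=17 t=32 v=2: → [28,36); WM=34
i=18 t=38 v=9: → [35,43); WM=34
i=19 t=34 v=4: → [28,36); WM=36; [28,36) fires=31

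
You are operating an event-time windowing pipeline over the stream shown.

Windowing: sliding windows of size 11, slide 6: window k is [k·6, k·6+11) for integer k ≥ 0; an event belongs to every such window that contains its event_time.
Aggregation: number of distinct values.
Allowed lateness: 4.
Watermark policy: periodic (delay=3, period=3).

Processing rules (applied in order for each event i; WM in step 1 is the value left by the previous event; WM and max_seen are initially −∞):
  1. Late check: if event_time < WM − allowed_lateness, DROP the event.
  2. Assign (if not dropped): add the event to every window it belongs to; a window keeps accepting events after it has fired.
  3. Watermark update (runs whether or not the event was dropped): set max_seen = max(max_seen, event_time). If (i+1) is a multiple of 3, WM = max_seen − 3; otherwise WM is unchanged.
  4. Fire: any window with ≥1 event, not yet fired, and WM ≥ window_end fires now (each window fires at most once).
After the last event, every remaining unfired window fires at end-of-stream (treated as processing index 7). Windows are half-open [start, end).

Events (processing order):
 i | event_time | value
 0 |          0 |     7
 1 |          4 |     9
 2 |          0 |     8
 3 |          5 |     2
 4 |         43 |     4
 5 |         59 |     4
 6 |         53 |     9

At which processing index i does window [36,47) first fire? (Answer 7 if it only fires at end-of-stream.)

i=0 t=0 v=7: → [0,11); WM=−∞
i=1 t=4 v=9: → [0,11); WM=−∞
i=2 t=0 v=8: → [0,11); WM=1
i=3 t=5 v=2: → [0,11); WM=1
i=4 t=43 v=4: → [42,53),[36,47); WM=1
i=5 t=59 v=4: → [54,65); WM=56; [0,11) fires=4 [36,47) fires=1 [42,53) fires=1
i=6 t=53 v=9: → [48,59); WM=56

5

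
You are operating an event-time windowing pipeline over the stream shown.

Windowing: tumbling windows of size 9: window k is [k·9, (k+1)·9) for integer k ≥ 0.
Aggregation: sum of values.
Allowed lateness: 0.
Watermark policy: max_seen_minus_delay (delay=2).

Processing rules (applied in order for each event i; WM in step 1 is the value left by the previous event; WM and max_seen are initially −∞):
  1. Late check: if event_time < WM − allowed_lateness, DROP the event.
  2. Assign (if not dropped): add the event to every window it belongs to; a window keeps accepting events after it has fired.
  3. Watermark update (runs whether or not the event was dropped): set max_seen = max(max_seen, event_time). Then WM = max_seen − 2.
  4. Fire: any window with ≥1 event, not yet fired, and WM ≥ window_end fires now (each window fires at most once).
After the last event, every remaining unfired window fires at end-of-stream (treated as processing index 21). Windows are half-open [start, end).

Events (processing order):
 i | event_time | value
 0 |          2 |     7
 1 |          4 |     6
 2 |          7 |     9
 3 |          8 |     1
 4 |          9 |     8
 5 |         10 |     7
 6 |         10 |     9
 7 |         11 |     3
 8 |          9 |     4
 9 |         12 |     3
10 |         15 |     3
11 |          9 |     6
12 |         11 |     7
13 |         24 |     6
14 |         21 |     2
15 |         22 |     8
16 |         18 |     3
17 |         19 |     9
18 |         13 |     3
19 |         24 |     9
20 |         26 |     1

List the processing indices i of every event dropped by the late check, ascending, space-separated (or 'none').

11 12 14 16 17 18

i=0 t=2 v=7: → [0,9); WM=0
i=1 t=4 v=6: → [0,9); WM=2
i=2 t=7 v=9: → [0,9); WM=5
i=3 t=8 v=1: → [0,9); WM=6
i=4 t=9 v=8: → [9,18); WM=7
i=5 t=10 v=7: → [9,18); WM=8
i=6 t=10 v=9: → [9,18); WM=8
i=7 t=11 v=3: → [9,18); WM=9; [0,9) fires=23
i=8 t=9 v=4: → [9,18); WM=9
i=9 t=12 v=3: → [9,18); WM=10
i=10 t=15 v=3: → [9,18); WM=13
i=11 t=9 v=6: DROP (t<13-0); WM=13
i=12 t=11 v=7: DROP (t<13-0); WM=13
i=13 t=24 v=6: → [18,27); WM=22; [9,18) fires=37
i=14 t=21 v=2: DROP (t<22-0); WM=22
i=15 t=22 v=8: → [18,27); WM=22
i=16 t=18 v=3: DROP (t<22-0); WM=22
i=17 t=19 v=9: DROP (t<22-0); WM=22
i=18 t=13 v=3: DROP (t<22-0); WM=22
i=19 t=24 v=9: → [18,27); WM=22
i=20 t=26 v=1: → [18,27); WM=24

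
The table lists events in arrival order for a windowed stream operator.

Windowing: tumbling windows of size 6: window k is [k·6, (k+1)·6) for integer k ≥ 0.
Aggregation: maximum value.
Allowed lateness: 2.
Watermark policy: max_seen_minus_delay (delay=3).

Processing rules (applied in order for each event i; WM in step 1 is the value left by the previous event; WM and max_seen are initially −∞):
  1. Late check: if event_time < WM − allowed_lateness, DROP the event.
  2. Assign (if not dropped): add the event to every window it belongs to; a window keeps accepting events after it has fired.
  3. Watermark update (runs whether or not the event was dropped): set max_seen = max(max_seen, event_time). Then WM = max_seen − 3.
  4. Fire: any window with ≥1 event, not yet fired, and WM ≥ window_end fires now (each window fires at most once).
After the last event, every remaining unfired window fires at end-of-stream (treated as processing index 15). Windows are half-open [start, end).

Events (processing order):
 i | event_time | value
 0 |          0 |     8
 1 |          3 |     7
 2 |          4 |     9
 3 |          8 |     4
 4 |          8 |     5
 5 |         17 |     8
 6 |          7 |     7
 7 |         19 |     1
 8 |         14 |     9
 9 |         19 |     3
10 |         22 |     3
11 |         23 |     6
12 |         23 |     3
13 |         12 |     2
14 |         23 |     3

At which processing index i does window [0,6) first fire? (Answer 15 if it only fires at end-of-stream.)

5

i=0 t=0 v=8: → [0,6); WM=-3
i=1 t=3 v=7: → [0,6); WM=0
i=2 t=4 v=9: → [0,6); WM=1
i=3 t=8 v=4: → [6,12); WM=5
i=4 t=8 v=5: → [6,12); WM=5
i=5 t=17 v=8: → [12,18); WM=14; [0,6) fires=9 [6,12) fires=5
i=6 t=7 v=7: DROP (t<14-2); WM=14
i=7 t=19 v=1: → [18,24); WM=16
i=8 t=14 v=9: → [12,18); WM=16
i=9 t=19 v=3: → [18,24); WM=16
i=10 t=22 v=3: → [18,24); WM=19; [12,18) fires=9
i=11 t=23 v=6: → [18,24); WM=20
i=12 t=23 v=3: → [18,24); WM=20
i=13 t=12 v=2: DROP (t<20-2); WM=20
i=14 t=23 v=3: → [18,24); WM=20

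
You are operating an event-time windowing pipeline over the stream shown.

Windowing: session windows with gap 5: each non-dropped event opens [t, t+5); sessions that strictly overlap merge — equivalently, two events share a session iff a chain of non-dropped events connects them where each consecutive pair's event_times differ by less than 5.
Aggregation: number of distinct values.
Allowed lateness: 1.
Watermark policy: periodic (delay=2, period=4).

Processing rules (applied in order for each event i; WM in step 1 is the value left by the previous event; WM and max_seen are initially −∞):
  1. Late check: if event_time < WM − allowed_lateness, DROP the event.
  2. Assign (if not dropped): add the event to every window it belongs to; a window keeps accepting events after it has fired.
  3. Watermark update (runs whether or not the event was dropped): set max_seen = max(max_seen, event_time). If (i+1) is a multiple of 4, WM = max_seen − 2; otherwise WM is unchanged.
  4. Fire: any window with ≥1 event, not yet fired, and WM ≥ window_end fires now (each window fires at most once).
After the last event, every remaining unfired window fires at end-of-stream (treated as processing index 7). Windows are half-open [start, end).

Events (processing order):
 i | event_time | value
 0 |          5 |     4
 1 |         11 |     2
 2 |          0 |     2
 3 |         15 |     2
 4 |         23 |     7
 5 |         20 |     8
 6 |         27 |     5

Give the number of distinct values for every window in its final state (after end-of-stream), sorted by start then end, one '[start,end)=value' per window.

i=0 t=5 v=4: → [5,10); WM=−∞
i=1 t=11 v=2: → [11,16); WM=−∞
i=2 t=0 v=2: → [0,5); WM=−∞
i=3 t=15 v=2: → [11,20); WM=13
i=4 t=23 v=7: → [23,28); WM=13
i=5 t=20 v=8: → [20,28); WM=13
i=6 t=27 v=5: → [20,32); WM=13

[0,5)=1 [5,10)=1 [11,20)=1 [20,32)=3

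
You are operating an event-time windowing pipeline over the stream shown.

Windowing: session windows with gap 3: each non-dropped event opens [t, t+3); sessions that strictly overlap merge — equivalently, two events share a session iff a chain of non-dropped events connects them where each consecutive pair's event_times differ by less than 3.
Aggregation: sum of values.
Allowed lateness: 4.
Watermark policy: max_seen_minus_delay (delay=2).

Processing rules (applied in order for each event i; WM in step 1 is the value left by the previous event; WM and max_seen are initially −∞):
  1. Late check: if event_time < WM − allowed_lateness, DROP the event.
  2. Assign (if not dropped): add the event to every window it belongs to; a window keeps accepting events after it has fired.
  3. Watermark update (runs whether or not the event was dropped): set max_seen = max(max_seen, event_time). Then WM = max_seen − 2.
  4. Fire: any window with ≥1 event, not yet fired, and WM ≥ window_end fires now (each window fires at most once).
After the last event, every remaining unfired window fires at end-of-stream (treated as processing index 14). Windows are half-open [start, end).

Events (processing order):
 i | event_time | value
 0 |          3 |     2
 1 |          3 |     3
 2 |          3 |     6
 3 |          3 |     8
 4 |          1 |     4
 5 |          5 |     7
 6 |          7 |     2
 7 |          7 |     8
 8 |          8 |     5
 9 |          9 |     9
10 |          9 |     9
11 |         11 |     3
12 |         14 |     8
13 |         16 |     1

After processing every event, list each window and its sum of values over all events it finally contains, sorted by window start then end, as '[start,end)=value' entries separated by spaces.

[1,14)=66 [14,19)=9

i=0 t=3 v=2: → [3,6); WM=1
i=1 t=3 v=3: → [3,6); WM=1
i=2 t=3 v=6: → [3,6); WM=1
i=3 t=3 v=8: → [3,6); WM=1
i=4 t=1 v=4: → [1,6); WM=1
i=5 t=5 v=7: → [1,8); WM=3
i=6 t=7 v=2: → [1,10); WM=5
i=7 t=7 v=8: → [1,10); WM=5
i=8 t=8 v=5: → [1,11); WM=6
i=9 t=9 v=9: → [1,12); WM=7
i=10 t=9 v=9: → [1,12); WM=7
i=11 t=11 v=3: → [1,14); WM=9
i=12 t=14 v=8: → [14,17); WM=12
i=13 t=16 v=1: → [14,19); WM=14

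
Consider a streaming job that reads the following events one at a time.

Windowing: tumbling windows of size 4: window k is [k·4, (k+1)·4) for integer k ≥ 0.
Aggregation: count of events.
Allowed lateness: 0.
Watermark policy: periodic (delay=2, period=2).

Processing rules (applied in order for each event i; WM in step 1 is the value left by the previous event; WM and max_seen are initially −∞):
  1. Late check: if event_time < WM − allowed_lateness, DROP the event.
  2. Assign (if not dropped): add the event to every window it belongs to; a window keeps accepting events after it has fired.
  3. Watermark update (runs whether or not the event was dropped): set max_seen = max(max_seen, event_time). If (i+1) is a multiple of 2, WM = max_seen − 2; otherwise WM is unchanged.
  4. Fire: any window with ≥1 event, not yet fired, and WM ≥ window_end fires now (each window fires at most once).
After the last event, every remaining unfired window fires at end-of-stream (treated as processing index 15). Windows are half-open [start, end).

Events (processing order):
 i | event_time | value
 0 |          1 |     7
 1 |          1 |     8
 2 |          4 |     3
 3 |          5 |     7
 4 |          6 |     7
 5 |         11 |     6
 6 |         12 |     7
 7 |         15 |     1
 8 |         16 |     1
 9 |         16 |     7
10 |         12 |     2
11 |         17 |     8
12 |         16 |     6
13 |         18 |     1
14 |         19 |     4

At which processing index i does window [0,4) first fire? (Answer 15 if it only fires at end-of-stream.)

5

i=0 t=1 v=7: → [0,4); WM=−∞
i=1 t=1 v=8: → [0,4); WM=-1
i=2 t=4 v=3: → [4,8); WM=-1
i=3 t=5 v=7: → [4,8); WM=3
i=4 t=6 v=7: → [4,8); WM=3
i=5 t=11 v=6: → [8,12); WM=9; [0,4) fires=2 [4,8) fires=3
i=6 t=12 v=7: → [12,16); WM=9
i=7 t=15 v=1: → [12,16); WM=13; [8,12) fires=1
i=8 t=16 v=1: → [16,20); WM=13
i=9 t=16 v=7: → [16,20); WM=14
i=10 t=12 v=2: DROP (t<14-0); WM=14
i=11 t=17 v=8: → [16,20); WM=15
i=12 t=16 v=6: → [16,20); WM=15
i=13 t=18 v=1: → [16,20); WM=16; [12,16) fires=2
i=14 t=19 v=4: → [16,20); WM=16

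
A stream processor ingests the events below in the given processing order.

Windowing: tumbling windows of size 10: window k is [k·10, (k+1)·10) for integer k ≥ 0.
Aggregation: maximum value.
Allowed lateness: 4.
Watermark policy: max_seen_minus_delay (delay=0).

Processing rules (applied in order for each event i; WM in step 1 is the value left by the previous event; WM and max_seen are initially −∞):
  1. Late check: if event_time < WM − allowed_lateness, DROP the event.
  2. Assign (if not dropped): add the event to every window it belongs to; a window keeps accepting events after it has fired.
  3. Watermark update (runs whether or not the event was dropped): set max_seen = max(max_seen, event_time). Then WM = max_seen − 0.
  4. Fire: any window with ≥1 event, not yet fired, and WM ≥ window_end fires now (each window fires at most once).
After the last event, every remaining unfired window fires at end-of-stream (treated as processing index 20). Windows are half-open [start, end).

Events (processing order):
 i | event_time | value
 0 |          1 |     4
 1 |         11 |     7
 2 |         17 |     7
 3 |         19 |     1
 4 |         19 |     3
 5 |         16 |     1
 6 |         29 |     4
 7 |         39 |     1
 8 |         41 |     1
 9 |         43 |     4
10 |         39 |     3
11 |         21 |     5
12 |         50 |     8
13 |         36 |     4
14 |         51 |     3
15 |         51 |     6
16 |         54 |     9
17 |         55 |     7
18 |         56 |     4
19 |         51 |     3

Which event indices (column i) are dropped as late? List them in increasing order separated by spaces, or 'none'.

i=0 t=1 v=4: → [0,10); WM=1
i=1 t=11 v=7: → [10,20); WM=11; [0,10) fires=4
i=2 t=17 v=7: → [10,20); WM=17
i=3 t=19 v=1: → [10,20); WM=19
i=4 t=19 v=3: → [10,20); WM=19
i=5 t=16 v=1: → [10,20); WM=19
i=6 t=29 v=4: → [20,30); WM=29; [10,20) fires=7
i=7 t=39 v=1: → [30,40); WM=39; [20,30) fires=4
i=8 t=41 v=1: → [40,50); WM=41; [30,40) fires=1
i=9 t=43 v=4: → [40,50); WM=43
i=10 t=39 v=3: → [30,40); WM=43
i=11 t=21 v=5: DROP (t<43-4); WM=43
i=12 t=50 v=8: → [50,60); WM=50; [40,50) fires=4
i=13 t=36 v=4: DROP (t<50-4); WM=50
i=14 t=51 v=3: → [50,60); WM=51
i=15 t=51 v=6: → [50,60); WM=51
i=16 t=54 v=9: → [50,60); WM=54
i=17 t=55 v=7: → [50,60); WM=55
i=18 t=56 v=4: → [50,60); WM=56
i=19 t=51 v=3: DROP (t<56-4); WM=56

11 13 19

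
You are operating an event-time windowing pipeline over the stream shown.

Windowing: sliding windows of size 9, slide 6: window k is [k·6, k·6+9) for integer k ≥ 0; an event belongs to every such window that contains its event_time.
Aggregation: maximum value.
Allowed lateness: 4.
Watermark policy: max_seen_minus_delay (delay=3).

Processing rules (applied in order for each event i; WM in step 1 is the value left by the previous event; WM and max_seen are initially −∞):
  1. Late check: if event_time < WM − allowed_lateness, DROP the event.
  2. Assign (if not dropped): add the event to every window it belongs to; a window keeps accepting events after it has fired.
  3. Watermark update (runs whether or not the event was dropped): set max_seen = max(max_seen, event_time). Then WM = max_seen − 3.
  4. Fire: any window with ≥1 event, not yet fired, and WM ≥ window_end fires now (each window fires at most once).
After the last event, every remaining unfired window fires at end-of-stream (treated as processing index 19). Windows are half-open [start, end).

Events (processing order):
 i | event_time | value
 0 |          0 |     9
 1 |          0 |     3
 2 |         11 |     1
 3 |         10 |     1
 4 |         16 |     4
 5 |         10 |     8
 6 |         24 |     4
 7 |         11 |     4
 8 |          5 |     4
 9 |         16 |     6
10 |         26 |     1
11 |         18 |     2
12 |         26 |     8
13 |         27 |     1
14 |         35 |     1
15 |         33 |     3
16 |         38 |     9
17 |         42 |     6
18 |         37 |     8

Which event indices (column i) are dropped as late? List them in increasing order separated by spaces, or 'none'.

7 8 9 11

i=0 t=0 v=9: → [0,9); WM=-3
i=1 t=0 v=3: → [0,9); WM=-3
i=2 t=11 v=1: → [6,15); WM=8
i=3 t=10 v=1: → [6,15); WM=8
i=4 t=16 v=4: → [12,21); WM=13; [0,9) fires=9
i=5 t=10 v=8: → [6,15); WM=13
i=6 t=24 v=4: → [24,33),[18,27); WM=21; [6,15) fires=8 [12,21) fires=4
i=7 t=11 v=4: DROP (t<21-4); WM=21
i=8 t=5 v=4: DROP (t<21-4); WM=21
i=9 t=16 v=6: DROP (t<21-4); WM=21
i=10 t=26 v=1: → [24,33),[18,27); WM=23
i=11 t=18 v=2: DROP (t<23-4); WM=23
i=12 t=26 v=8: → [24,33),[18,27); WM=23
i=13 t=27 v=1: → [24,33); WM=24
i=14 t=35 v=1: → [30,39); WM=32; [18,27) fires=8
i=15 t=33 v=3: → [30,39); WM=32
i=16 t=38 v=9: → [36,45),[30,39); WM=35; [24,33) fires=8
i=17 t=42 v=6: → [42,51),[36,45); WM=39; [30,39) fires=9
i=18 t=37 v=8: → [36,45),[30,39); WM=39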